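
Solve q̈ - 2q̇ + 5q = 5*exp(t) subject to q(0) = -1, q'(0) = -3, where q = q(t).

Characteristic equation r² - 2r + 5 = 0 has discriminant (-2)² - 4·(5) = -16 < 0, so r = 1 ± 2i.
Hence q_h = C1*cos(2*t)*exp(t) + C2*exp(t)*sin(2*t).
Try q_p = A*exp(t). Substituting into the equation and dividing by exp(t) gives A = 5/4, so q_p = 5*exp(t)/4.
General solution: q = 5*exp(t)/4 + C1*cos(2*t)*exp(t) + C2*exp(t)*sin(2*t).
Apply the initial conditions: q(0) = 5/4 + C1 = -1 and q'(0) = 5/4 + C1 + 2*C2 = -3. Solving gives C1 = -9/4, C2 = -1.

q = 5*exp(t)/4 - exp(t)*sin(2*t) - 9*cos(2*t)*exp(t)/4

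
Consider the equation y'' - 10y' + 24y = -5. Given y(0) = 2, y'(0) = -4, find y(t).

Characteristic equation r² - 10r + 24 = 0 factors as (r - 6)(r - 4) = 0, so r = 6, 4.
Hence y_h = C1*exp(6*t) + C2*exp(4*t).
For the particular solution try y_p = A0. Substituting and matching coefficients of each power of t gives A0 = -5/24, so y_p = -5/24.
General solution: y = -5/24 + C1*exp(6*t) + C2*exp(4*t).
Apply the initial conditions: y(0) = -5/24 + C1 + C2 = 2 and y'(0) = 4*C2 + 6*C1 = -4. Solving gives C1 = -77/12, C2 = 69/8.

y = -5/24 - 77*exp(6*t)/12 + 69*exp(4*t)/8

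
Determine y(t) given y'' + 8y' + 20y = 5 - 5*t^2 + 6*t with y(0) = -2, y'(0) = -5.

Characteristic equation r² + 8r + 20 = 0 has discriminant (8)² - 4·(20) = -16 < 0, so r = -4 ± 2i.
Hence y_h = C1*cos(2*t)*exp(-4*t) + C2*exp(-4*t)*sin(2*t).
For the particular solution try y_p = A0 + A1*t + A2*t^2. Substituting and matching coefficients of each power of t gives A0 = 3/40, A1 = 1/2, A2 = -1/4, so y_p = 3/40 + t/2 - t^2/4.
General solution: y = 3/40 + t/2 - t^2/4 + C1*cos(2*t)*exp(-4*t) + C2*exp(-4*t)*sin(2*t).
Apply the initial conditions: y(0) = 3/40 + C1 = -2 and y'(0) = 1/2 - 4*C1 + 2*C2 = -5. Solving gives C1 = -83/40, C2 = -69/10.

y = 3/40 + t/2 - t**2/4 - 83*cos(2*t)*exp(-4*t)/40 - 69*exp(-4*t)*sin(2*t)/10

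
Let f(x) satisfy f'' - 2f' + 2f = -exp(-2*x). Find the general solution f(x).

Characteristic equation r² - 2r + 2 = 0 has discriminant (-2)² - 4·(2) = -4 < 0, so r = 1 ± i.
Hence f_h = C1*cos(x)*exp(x) + C2*exp(x)*sin(x).
Try f_p = A*exp(-2*x). Substituting into the equation and dividing by exp(-2*x) gives A = -1/10, so f_p = -exp(-2*x)/10.

f = -exp(-2*x)/10 + C1*cos(x)*exp(x) + C2*exp(x)*sin(x)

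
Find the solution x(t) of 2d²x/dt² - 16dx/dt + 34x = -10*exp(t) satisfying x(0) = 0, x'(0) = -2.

Divide through by 2: x'' - 8x' + 17x = -5*exp(t).
Characteristic equation r² - 8r + 17 = 0 has discriminant (-8)² - 4·(17) = -4 < 0, so r = 4 ± i.
Hence x_h = C1*cos(t)*exp(4*t) + C2*exp(4*t)*sin(t).
Try x_p = A*exp(t). Substituting into the equation and dividing by exp(t) gives A = -1/2, so x_p = -exp(t)/2.
General solution: x = -exp(t)/2 + C1*cos(t)*exp(4*t) + C2*exp(4*t)*sin(t).
Apply the initial conditions: x(0) = -1/2 + C1 = 0 and x'(0) = -1/2 + C2 + 4*C1 = -2. Solving gives C1 = 1/2, C2 = -7/2.

x = -exp(t)/2 + cos(t)*exp(4*t)/2 - 7*exp(4*t)*sin(t)/2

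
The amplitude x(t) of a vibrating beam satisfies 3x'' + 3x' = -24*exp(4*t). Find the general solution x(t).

Divide through by 3: x'' + x' = -8*exp(4*t).
Characteristic equation r² + r = 0 factors as (r + 1)r = 0, so r = -1, 0.
Hence x_h = C1*exp(-t) + C2.
Try x_p = A*exp(4*t). Substituting into the equation and dividing by exp(4*t) gives A = -2/5, so x_p = -2*exp(4*t)/5.

x = C2 - 2*exp(4*t)/5 + C1*exp(-t)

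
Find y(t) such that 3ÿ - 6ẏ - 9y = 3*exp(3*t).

y = C1*exp(-t) + C2*exp(3*t) + t*exp(3*t)/4

Divide through by 3: y'' - 2y' - 3y = exp(3*t).
Characteristic equation r² - 2r - 3 = 0 factors as (r + 1)(r - 3) = 0, so r = -1, 3.
Hence y_h = C1*exp(-t) + C2*exp(3*t).
Since exp(3*t) solves the homogeneous equation (r = 3 is a root of multiplicity 1), multiply the trial by t. Try y_p = A*t*exp(3*t). Substituting into the equation and dividing by exp(3*t) gives A = 1/4, so y_p = t*exp(3*t)/4.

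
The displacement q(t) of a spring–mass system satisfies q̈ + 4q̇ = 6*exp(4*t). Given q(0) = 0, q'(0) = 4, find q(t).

q = 5/8 - 13*exp(-4*t)/16 + 3*exp(4*t)/16

Characteristic equation r² + 4r = 0 factors as (r + 4)r = 0, so r = -4, 0.
Hence q_h = C1*exp(-4*t) + C2.
Try q_p = A*exp(4*t). Substituting into the equation and dividing by exp(4*t) gives A = 3/16, so q_p = 3*exp(4*t)/16.
General solution: q = C2 + 3*exp(4*t)/16 + C1*exp(-4*t).
Apply the initial conditions: q(0) = 3/16 + C1 + C2 = 0 and q'(0) = 3/4 - 4*C1 = 4. Solving gives C1 = -13/16, C2 = 5/8.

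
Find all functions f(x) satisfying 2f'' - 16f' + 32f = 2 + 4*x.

Divide through by 2: f'' - 8f' + 16f = 1 + 2*x.
Characteristic equation r² - 8r + 16 = 0 has discriminant (-8)² - 4·(16) = 0, so r = 4 is a repeated root.
Hence f_h = (C1 + C2*x)*exp(4*x).
For the particular solution try f_p = A0 + A1*x. Substituting and matching coefficients of each power of x gives A0 = 1/8, A1 = 1/8, so f_p = 1/8 + x/8.

f = 1/8 + x/8 + C1*exp(4*x) + C2*x*exp(4*x)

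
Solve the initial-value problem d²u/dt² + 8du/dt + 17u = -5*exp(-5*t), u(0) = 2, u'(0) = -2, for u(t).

Characteristic equation r² + 8r + 17 = 0 has discriminant (8)² - 4·(17) = -4 < 0, so r = -4 ± i.
Hence u_h = C1*cos(t)*exp(-4*t) + C2*exp(-4*t)*sin(t).
Try u_p = A*exp(-5*t). Substituting into the equation and dividing by exp(-5*t) gives A = -5/2, so u_p = -5*exp(-5*t)/2.
General solution: u = -5*exp(-5*t)/2 + C1*cos(t)*exp(-4*t) + C2*exp(-4*t)*sin(t).
Apply the initial conditions: u(0) = -5/2 + C1 = 2 and u'(0) = 25/2 + C2 - 4*C1 = -2. Solving gives C1 = 9/2, C2 = 7/2.

u = -5*exp(-5*t)/2 + 7*exp(-4*t)*sin(t)/2 + 9*cos(t)*exp(-4*t)/2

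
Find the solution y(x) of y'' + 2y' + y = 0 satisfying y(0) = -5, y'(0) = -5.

y = -5*exp(-x) - 10*x*exp(-x)

Characteristic equation r² + 2r + 1 = 0 has discriminant (2)² - 4·(1) = 0, so r = -1 is a repeated root.
Hence y_h = (C1 + C2*x)*exp(-x).
Apply the initial conditions: y(0) = C1 = -5 and y'(0) = C2 - C1 = -5. Solving gives C1 = -5, C2 = -10.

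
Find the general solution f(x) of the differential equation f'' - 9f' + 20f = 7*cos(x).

f = -63*sin(x)/442 + 133*cos(x)/442 + C1*exp(4*x) + C2*exp(5*x)

Characteristic equation r² - 9r + 20 = 0 factors as (r - 4)(r - 5) = 0, so r = 4, 5.
Hence f_h = C1*exp(4*x) + C2*exp(5*x).
Try f_p = A*cos(x) + B*sin(x). Substituting and equating the coefficients of cos(x) and sin(x) gives A = 133/442, B = -63/442, so f_p = -63*sin(x)/442 + 133*cos(x)/442.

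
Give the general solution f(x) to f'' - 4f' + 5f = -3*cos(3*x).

f = 3*cos(3*x)/40 + 9*sin(3*x)/40 + C1*cos(x)*exp(2*x) + C2*exp(2*x)*sin(x)

Characteristic equation r² - 4r + 5 = 0 has discriminant (-4)² - 4·(5) = -4 < 0, so r = 2 ± i.
Hence f_h = C1*cos(x)*exp(2*x) + C2*exp(2*x)*sin(x).
Try f_p = A*cos(3*x) + B*sin(3*x). Substituting and equating the coefficients of cos(3x) and sin(3x) gives A = 3/40, B = 9/40, so f_p = 3*cos(3*x)/40 + 9*sin(3*x)/40.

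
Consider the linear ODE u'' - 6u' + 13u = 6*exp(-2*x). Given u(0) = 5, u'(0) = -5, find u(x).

Characteristic equation r² - 6r + 13 = 0 has discriminant (-6)² - 4·(13) = -16 < 0, so r = 3 ± 2i.
Hence u_h = C1*cos(2*x)*exp(3*x) + C2*exp(3*x)*sin(2*x).
Try u_p = A*exp(-2*x). Substituting into the equation and dividing by exp(-2*x) gives A = 6/29, so u_p = 6*exp(-2*x)/29.
General solution: u = 6*exp(-2*x)/29 + C1*cos(2*x)*exp(3*x) + C2*exp(3*x)*sin(2*x).
Apply the initial conditions: u(0) = 6/29 + C1 = 5 and u'(0) = -12/29 + 2*C2 + 3*C1 = -5. Solving gives C1 = 139/29, C2 = -275/29.

u = 6*exp(-2*x)/29 - 275*exp(3*x)*sin(2*x)/29 + 139*cos(2*x)*exp(3*x)/29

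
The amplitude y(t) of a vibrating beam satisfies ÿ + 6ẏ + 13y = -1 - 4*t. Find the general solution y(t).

y = 11/169 - 4*t/13 + C1*cos(2*t)*exp(-3*t) + C2*exp(-3*t)*sin(2*t)

Characteristic equation r² + 6r + 13 = 0 has discriminant (6)² - 4·(13) = -16 < 0, so r = -3 ± 2i.
Hence y_h = C1*cos(2*t)*exp(-3*t) + C2*exp(-3*t)*sin(2*t).
For the particular solution try y_p = A0 + A1*t. Substituting and matching coefficients of each power of t gives A0 = 11/169, A1 = -4/13, so y_p = 11/169 - 4*t/13.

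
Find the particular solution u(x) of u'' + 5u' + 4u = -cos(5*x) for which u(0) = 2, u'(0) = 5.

Characteristic equation r² + 5r + 4 = 0 factors as (r + 1)(r + 4) = 0, so r = -1, -4.
Hence u_h = C1*exp(-x) + C2*exp(-4*x).
Try u_p = A*cos(5*x) + B*sin(5*x). Substituting and equating the coefficients of cos(5x) and sin(5x) gives A = 21/1066, B = -25/1066, so u_p = -25*sin(5*x)/1066 + 21*cos(5*x)/1066.
General solution: u = -25*sin(5*x)/1066 + 21*cos(5*x)/1066 + C1*exp(-x) + C2*exp(-4*x).
Apply the initial conditions: u(0) = 21/1066 + C1 + C2 = 2 and u'(0) = -125/1066 - C1 - 4*C2 = 5. Solving gives C1 = 113/26, C2 = -97/41.

u = -97*exp(-4*x)/41 - 25*sin(5*x)/1066 + 21*cos(5*x)/1066 + 113*exp(-x)/26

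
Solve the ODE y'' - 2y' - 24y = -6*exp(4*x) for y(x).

y = 3*exp(4*x)/8 + C1*exp(6*x) + C2*exp(-4*x)

Characteristic equation r² - 2r - 24 = 0 factors as (r - 6)(r + 4) = 0, so r = 6, -4.
Hence y_h = C1*exp(6*x) + C2*exp(-4*x).
Try y_p = A*exp(4*x). Substituting into the equation and dividing by exp(4*x) gives A = 3/8, so y_p = 3*exp(4*x)/8.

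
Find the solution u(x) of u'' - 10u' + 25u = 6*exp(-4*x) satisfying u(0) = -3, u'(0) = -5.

Characteristic equation r² - 10r + 25 = 0 has discriminant (-10)² - 4·(25) = 0, so r = 5 is a repeated root.
Hence u_h = (C1 + C2*x)*exp(5*x).
Try u_p = A*exp(-4*x). Substituting into the equation and dividing by exp(-4*x) gives A = 2/27, so u_p = 2*exp(-4*x)/27.
General solution: u = 2*exp(-4*x)/27 + C1*exp(5*x) + C2*x*exp(5*x).
Apply the initial conditions: u(0) = 2/27 + C1 = -3 and u'(0) = -8/27 + C2 + 5*C1 = -5. Solving gives C1 = -83/27, C2 = 32/3.

u = -83*exp(5*x)/27 + 2*exp(-4*x)/27 + 32*x*exp(5*x)/3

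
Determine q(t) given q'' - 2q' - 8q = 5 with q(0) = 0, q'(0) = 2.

q = -5/8 + exp(-2*t)/12 + 13*exp(4*t)/24

Characteristic equation r² - 2r - 8 = 0 factors as (r + 2)(r - 4) = 0, so r = -2, 4.
Hence q_h = C1*exp(-2*t) + C2*exp(4*t).
For the particular solution try q_p = A0. Substituting and matching coefficients of each power of t gives A0 = -5/8, so q_p = -5/8.
General solution: q = -5/8 + C1*exp(-2*t) + C2*exp(4*t).
Apply the initial conditions: q(0) = -5/8 + C1 + C2 = 0 and q'(0) = -2*C1 + 4*C2 = 2. Solving gives C1 = 1/12, C2 = 13/24.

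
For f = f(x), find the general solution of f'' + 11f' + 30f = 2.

Characteristic equation r² + 11r + 30 = 0 factors as (r + 5)(r + 6) = 0, so r = -5, -6.
Hence f_h = C1*exp(-5*x) + C2*exp(-6*x).
For the particular solution try f_p = A0. Substituting and matching coefficients of each power of x gives A0 = 1/15, so f_p = 1/15.

f = 1/15 + C1*exp(-5*x) + C2*exp(-6*x)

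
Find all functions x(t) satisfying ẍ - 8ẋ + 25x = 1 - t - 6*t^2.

x = -43/15625 - 121*t/625 - 6*t**2/25 + C1*cos(3*t)*exp(4*t) + C2*exp(4*t)*sin(3*t)

Characteristic equation r² - 8r + 25 = 0 has discriminant (-8)² - 4·(25) = -36 < 0, so r = 4 ± 3i.
Hence x_h = C1*cos(3*t)*exp(4*t) + C2*exp(4*t)*sin(3*t).
For the particular solution try x_p = A0 + A1*t + A2*t^2. Substituting and matching coefficients of each power of t gives A0 = -43/15625, A1 = -121/625, A2 = -6/25, so x_p = -43/15625 - 121*t/625 - 6*t^2/25.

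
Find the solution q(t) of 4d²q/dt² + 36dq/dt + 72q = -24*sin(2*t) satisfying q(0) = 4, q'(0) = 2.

Divide through by 4: q'' + 9q' + 18q = -6*sin(2*t).
Characteristic equation r² + 9r + 18 = 0 factors as (r + 6)(r + 3) = 0, so r = -6, -3.
Hence q_h = C1*exp(-6*t) + C2*exp(-3*t).
Try q_p = A*cos(2*t) + B*sin(2*t). Substituting and equating the coefficients of cos(2t) and sin(2t) gives A = 27/130, B = -21/130, so q_p = -21*sin(2*t)/130 + 27*cos(2*t)/130.
General solution: q = -21*sin(2*t)/130 + 27*cos(2*t)/130 + C1*exp(-6*t) + C2*exp(-3*t).
Apply the initial conditions: q(0) = 27/130 + C1 + C2 = 4 and q'(0) = -21/65 - 6*C1 - 3*C2 = 2. Solving gives C1 = -137/30, C2 = 326/39.

q = -137*exp(-6*t)/30 - 21*sin(2*t)/130 + 27*cos(2*t)/130 + 326*exp(-3*t)/39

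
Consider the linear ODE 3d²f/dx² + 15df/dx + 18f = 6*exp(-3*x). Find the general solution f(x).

f = C1*exp(-3*x) + C2*exp(-2*x) - 2*x*exp(-3*x)

Divide through by 3: f'' + 5f' + 6f = 2*exp(-3*x).
Characteristic equation r² + 5r + 6 = 0 factors as (r + 3)(r + 2) = 0, so r = -3, -2.
Hence f_h = C1*exp(-3*x) + C2*exp(-2*x).
Since exp(-3*x) solves the homogeneous equation (r = -3 is a root of multiplicity 1), multiply the trial by x. Try f_p = A*x*exp(-3*x). Substituting into the equation and dividing by exp(-3*x) gives A = -2, so f_p = -2*x*exp(-3*x).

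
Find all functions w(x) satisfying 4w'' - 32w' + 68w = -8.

w = -2/17 + C1*cos(x)*exp(4*x) + C2*exp(4*x)*sin(x)

Divide through by 4: w'' - 8w' + 17w = -2.
Characteristic equation r² - 8r + 17 = 0 has discriminant (-8)² - 4·(17) = -4 < 0, so r = 4 ± i.
Hence w_h = C1*cos(x)*exp(4*x) + C2*exp(4*x)*sin(x).
For the particular solution try w_p = A0. Substituting and matching coefficients of each power of x gives A0 = -2/17, so w_p = -2/17.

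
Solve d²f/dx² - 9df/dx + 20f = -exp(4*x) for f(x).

Characteristic equation r² - 9r + 20 = 0 factors as (r - 5)(r - 4) = 0, so r = 5, 4.
Hence f_h = C1*exp(5*x) + C2*exp(4*x).
Since exp(4*x) solves the homogeneous equation (r = 4 is a root of multiplicity 1), multiply the trial by x. Try f_p = A*x*exp(4*x). Substituting into the equation and dividing by exp(4*x) gives A = 1, so f_p = x*exp(4*x).

f = C1*exp(5*x) + C2*exp(4*x) + x*exp(4*x)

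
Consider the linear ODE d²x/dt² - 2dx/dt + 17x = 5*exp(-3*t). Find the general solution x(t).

Characteristic equation r² - 2r + 17 = 0 has discriminant (-2)² - 4·(17) = -64 < 0, so r = 1 ± 4i.
Hence x_h = C1*cos(4*t)*exp(t) + C2*exp(t)*sin(4*t).
Try x_p = A*exp(-3*t). Substituting into the equation and dividing by exp(-3*t) gives A = 5/32, so x_p = 5*exp(-3*t)/32.

x = 5*exp(-3*t)/32 + C1*cos(4*t)*exp(t) + C2*exp(t)*sin(4*t)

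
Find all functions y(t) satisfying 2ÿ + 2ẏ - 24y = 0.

y = C1*exp(-4*t) + C2*exp(3*t)

Divide through by 2: y'' + y' - 12y = 0.
Characteristic equation r² + r - 12 = 0 factors as (r + 4)(r - 3) = 0, so r = -4, 3.
Hence y_h = C1*exp(-4*t) + C2*exp(3*t).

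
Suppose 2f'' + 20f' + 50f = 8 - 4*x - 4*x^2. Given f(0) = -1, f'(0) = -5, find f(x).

Divide through by 2: f'' + 10f' + 25f = 4 - 2*x - 2*x^2.
Characteristic equation r² + 10r + 25 = 0 has discriminant (10)² - 4·(25) = 0, so r = -5 is a repeated root.
Hence f_h = (C1 + C2*x)*exp(-5*x).
For the particular solution try f_p = A0 + A1*x + A2*x^2. Substituting and matching coefficients of each power of x gives A0 = 108/625, A1 = -2/125, A2 = -2/25, so f_p = 108/625 - 2*x^2/25 - 2*x/125.
General solution: f = 108/625 - 2*x^2/25 - 2*x/125 + C1*exp(-5*x) + C2*x*exp(-5*x).
Apply the initial conditions: f(0) = 108/625 + C1 = -1 and f'(0) = -2/125 + C2 - 5*C1 = -5. Solving gives C1 = -733/625, C2 = -1356/125.

f = 108/625 - 733*exp(-5*x)/625 - 2*x**2/25 - 2*x/125 - 1356*x*exp(-5*x)/125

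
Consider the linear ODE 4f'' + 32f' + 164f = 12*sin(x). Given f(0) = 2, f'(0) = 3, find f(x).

Divide through by 4: f'' + 8f' + 41f = 3*sin(x).
Characteristic equation r² + 8r + 41 = 0 has discriminant (8)² - 4·(41) = -100 < 0, so r = -4 ± 5i.
Hence f_h = C1*cos(5*x)*exp(-4*x) + C2*exp(-4*x)*sin(5*x).
Try f_p = A*cos(x) + B*sin(x). Substituting and equating the coefficients of cos(x) and sin(x) gives A = -3/208, B = 15/208, so f_p = -3*cos(x)/208 + 15*sin(x)/208.
General solution: f = -3*cos(x)/208 + 15*sin(x)/208 + C1*cos(5*x)*exp(-4*x) + C2*exp(-4*x)*sin(5*x).
Apply the initial conditions: f(0) = -3/208 + C1 = 2 and f'(0) = 15/208 - 4*C1 + 5*C2 = 3. Solving gives C1 = 419/208, C2 = 457/208.

f = -3*cos(x)/208 + 15*sin(x)/208 + 419*cos(5*x)*exp(-4*x)/208 + 457*exp(-4*x)*sin(5*x)/208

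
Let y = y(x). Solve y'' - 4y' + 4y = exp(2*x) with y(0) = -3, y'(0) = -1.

y = -3*exp(2*x) + x**2*exp(2*x)/2 + 5*x*exp(2*x)

Characteristic equation r² - 4r + 4 = 0 has discriminant (-4)² - 4·(4) = 0, so r = 2 is a repeated root.
Hence y_h = (C1 + C2*x)*exp(2*x).
Since exp(2*x) solves the homogeneous equation (r = 2 is a root of multiplicity 2), multiply the trial by x^2. Try y_p = A*x^2*exp(2*x). Substituting into the equation and dividing by exp(2*x) gives A = 1/2, so y_p = x^2*exp(2*x)/2.
General solution: y = C1*exp(2*x) + x^2*exp(2*x)/2 + C2*x*exp(2*x).
Apply the initial conditions: y(0) = C1 = -3 and y'(0) = C2 + 2*C1 = -1. Solving gives C1 = -3, C2 = 5.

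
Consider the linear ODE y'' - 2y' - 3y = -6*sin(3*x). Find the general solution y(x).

y = -cos(3*x)/5 + 2*sin(3*x)/5 + C1*exp(3*x) + C2*exp(-x)

Characteristic equation r² - 2r - 3 = 0 factors as (r - 3)(r + 1) = 0, so r = 3, -1.
Hence y_h = C1*exp(3*x) + C2*exp(-x).
Try y_p = A*cos(3*x) + B*sin(3*x). Substituting and equating the coefficients of cos(3x) and sin(3x) gives A = -1/5, B = 2/5, so y_p = -cos(3*x)/5 + 2*sin(3*x)/5.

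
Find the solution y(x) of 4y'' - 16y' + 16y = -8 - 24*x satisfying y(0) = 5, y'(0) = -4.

Divide through by 4: y'' - 4y' + 4y = -2 - 6*x.
Characteristic equation r² - 4r + 4 = 0 has discriminant (-4)² - 4·(4) = 0, so r = 2 is a repeated root.
Hence y_h = (C1 + C2*x)*exp(2*x).
For the particular solution try y_p = A0 + A1*x. Substituting and matching coefficients of each power of x gives A0 = -2, A1 = -3/2, so y_p = -2 - 3*x/2.
General solution: y = -2 - 3*x/2 + C1*exp(2*x) + C2*x*exp(2*x).
Apply the initial conditions: y(0) = -2 + C1 = 5 and y'(0) = -3/2 + C2 + 2*C1 = -4. Solving gives C1 = 7, C2 = -33/2.

y = -2 + 7*exp(2*x) - 3*x/2 - 33*x*exp(2*x)/2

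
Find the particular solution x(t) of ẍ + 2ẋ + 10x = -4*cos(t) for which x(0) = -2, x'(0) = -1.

Characteristic equation r² + 2r + 10 = 0 has discriminant (2)² - 4·(10) = -36 < 0, so r = -1 ± 3i.
Hence x_h = C1*cos(3*t)*exp(-t) + C2*exp(-t)*sin(3*t).
Try x_p = A*cos(t) + B*sin(t). Substituting and equating the coefficients of cos(t) and sin(t) gives A = -36/85, B = -8/85, so x_p = -36*cos(t)/85 - 8*sin(t)/85.
General solution: x = -36*cos(t)/85 - 8*sin(t)/85 + C1*cos(3*t)*exp(-t) + C2*exp(-t)*sin(3*t).
Apply the initial conditions: x(0) = -36/85 + C1 = -2 and x'(0) = -8/85 - C1 + 3*C2 = -1. Solving gives C1 = -134/85, C2 = -211/255.

x = -36*cos(t)/85 - 8*sin(t)/85 - 211*exp(-t)*sin(3*t)/255 - 134*cos(3*t)*exp(-t)/85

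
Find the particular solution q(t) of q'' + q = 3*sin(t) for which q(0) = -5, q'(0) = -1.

Characteristic equation r² + 1 = 0 has discriminant (0)² - 4·(1) = -4 < 0, so r = ± i.
Hence q_h = C1*cos(t) + C2*sin(t).
Since ±1i are characteristic roots, multiply the trial by t. Try q_p = t*(A*cos(t) + B*sin(t)). Substituting and equating the coefficients of cos(t) and sin(t) gives A = -3/2, B = 0, so q_p = -3*t*cos(t)/2.
General solution: q = C1*cos(t) + C2*sin(t) - 3*t*cos(t)/2.
Apply the initial conditions: q(0) = C1 = -5 and q'(0) = -3/2 + C2 = -1. Solving gives C1 = -5, C2 = 1/2.

q = sin(t)/2 - 5*cos(t) - 3*t*cos(t)/2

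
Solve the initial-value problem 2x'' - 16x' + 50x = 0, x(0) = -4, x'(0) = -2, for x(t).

x = -4*cos(3*t)*exp(4*t) + 14*exp(4*t)*sin(3*t)/3

Divide through by 2: x'' - 8x' + 25x = 0.
Characteristic equation r² - 8r + 25 = 0 has discriminant (-8)² - 4·(25) = -36 < 0, so r = 4 ± 3i.
Hence x_h = C1*cos(3*t)*exp(4*t) + C2*exp(4*t)*sin(3*t).
Apply the initial conditions: x(0) = C1 = -4 and x'(0) = 3*C2 + 4*C1 = -2. Solving gives C1 = -4, C2 = 14/3.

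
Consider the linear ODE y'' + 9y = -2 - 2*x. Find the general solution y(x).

Characteristic equation r² + 9 = 0 has discriminant (0)² - 4·(9) = -36 < 0, so r = ± 3i.
Hence y_h = C1*cos(3*x) + C2*sin(3*x).
For the particular solution try y_p = A0 + A1*x. Substituting and matching coefficients of each power of x gives A0 = -2/9, A1 = -2/9, so y_p = -2/9 - 2*x/9.

y = -2/9 - 2*x/9 + C1*cos(3*x) + C2*sin(3*x)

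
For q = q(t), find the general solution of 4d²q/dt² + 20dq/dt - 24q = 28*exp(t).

q = C1*exp(-6*t) + C2*exp(t) + t*exp(t)

Divide through by 4: q'' + 5q' - 6q = 7*exp(t).
Characteristic equation r² + 5r - 6 = 0 factors as (r + 6)(r - 1) = 0, so r = -6, 1.
Hence q_h = C1*exp(-6*t) + C2*exp(t).
Since exp(t) solves the homogeneous equation (r = 1 is a root of multiplicity 1), multiply the trial by t. Try q_p = A*t*exp(t). Substituting into the equation and dividing by exp(t) gives A = 1, so q_p = t*exp(t).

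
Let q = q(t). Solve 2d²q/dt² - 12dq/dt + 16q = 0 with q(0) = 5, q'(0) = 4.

q = -3*exp(4*t) + 8*exp(2*t)

Divide through by 2: q'' - 6q' + 8q = 0.
Characteristic equation r² - 6r + 8 = 0 factors as (r - 4)(r - 2) = 0, so r = 4, 2.
Hence q_h = C1*exp(4*t) + C2*exp(2*t).
Apply the initial conditions: q(0) = C1 + C2 = 5 and q'(0) = 2*C2 + 4*C1 = 4. Solving gives C1 = -3, C2 = 8.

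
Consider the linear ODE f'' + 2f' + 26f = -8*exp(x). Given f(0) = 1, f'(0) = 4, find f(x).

f = -8*exp(x)/29 + 37*cos(5*x)*exp(-x)/29 + 161*exp(-x)*sin(5*x)/145

Characteristic equation r² + 2r + 26 = 0 has discriminant (2)² - 4·(26) = -100 < 0, so r = -1 ± 5i.
Hence f_h = C1*cos(5*x)*exp(-x) + C2*exp(-x)*sin(5*x).
Try f_p = A*exp(x). Substituting into the equation and dividing by exp(x) gives A = -8/29, so f_p = -8*exp(x)/29.
General solution: f = -8*exp(x)/29 + C1*cos(5*x)*exp(-x) + C2*exp(-x)*sin(5*x).
Apply the initial conditions: f(0) = -8/29 + C1 = 1 and f'(0) = -8/29 - C1 + 5*C2 = 4. Solving gives C1 = 37/29, C2 = 161/145.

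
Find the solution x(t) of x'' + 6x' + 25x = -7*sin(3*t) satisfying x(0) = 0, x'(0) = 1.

Characteristic equation r² + 6r + 25 = 0 has discriminant (6)² - 4·(25) = -64 < 0, so r = -3 ± 4i.
Hence x_h = C1*cos(4*t)*exp(-3*t) + C2*exp(-3*t)*sin(4*t).
Try x_p = A*cos(3*t) + B*sin(3*t). Substituting and equating the coefficients of cos(3t) and sin(3t) gives A = 63/290, B = -28/145, so x_p = -28*sin(3*t)/145 + 63*cos(3*t)/290.
General solution: x = -28*sin(3*t)/145 + 63*cos(3*t)/290 + C1*cos(4*t)*exp(-3*t) + C2*exp(-3*t)*sin(4*t).
Apply the initial conditions: x(0) = 63/290 + C1 = 0 and x'(0) = -84/145 - 3*C1 + 4*C2 = 1. Solving gives C1 = -63/290, C2 = 269/1160.

x = -28*sin(3*t)/145 + 63*cos(3*t)/290 - 63*cos(4*t)*exp(-3*t)/290 + 269*exp(-3*t)*sin(4*t)/1160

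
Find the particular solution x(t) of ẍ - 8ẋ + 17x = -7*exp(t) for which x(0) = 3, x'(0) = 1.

x = -7*exp(t)/10 - 131*exp(4*t)*sin(t)/10 + 37*cos(t)*exp(4*t)/10

Characteristic equation r² - 8r + 17 = 0 has discriminant (-8)² - 4·(17) = -4 < 0, so r = 4 ± i.
Hence x_h = C1*cos(t)*exp(4*t) + C2*exp(4*t)*sin(t).
Try x_p = A*exp(t). Substituting into the equation and dividing by exp(t) gives A = -7/10, so x_p = -7*exp(t)/10.
General solution: x = -7*exp(t)/10 + C1*cos(t)*exp(4*t) + C2*exp(4*t)*sin(t).
Apply the initial conditions: x(0) = -7/10 + C1 = 3 and x'(0) = -7/10 + C2 + 4*C1 = 1. Solving gives C1 = 37/10, C2 = -131/10.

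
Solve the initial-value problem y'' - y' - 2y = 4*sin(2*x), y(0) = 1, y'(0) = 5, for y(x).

Characteristic equation r² - r - 2 = 0 factors as (r + 1)(r - 2) = 0, so r = -1, 2.
Hence y_h = C1*exp(-x) + C2*exp(2*x).
Try y_p = A*cos(2*x) + B*sin(2*x). Substituting and equating the coefficients of cos(2x) and sin(2x) gives A = 1/5, B = -3/5, so y_p = -3*sin(2*x)/5 + cos(2*x)/5.
General solution: y = -3*sin(2*x)/5 + cos(2*x)/5 + C1*exp(-x) + C2*exp(2*x).
Apply the initial conditions: y(0) = 1/5 + C1 + C2 = 1 and y'(0) = -6/5 - C1 + 2*C2 = 5. Solving gives C1 = -23/15, C2 = 7/3.

y = -23*exp(-x)/15 - 3*sin(2*x)/5 + cos(2*x)/5 + 7*exp(2*x)/3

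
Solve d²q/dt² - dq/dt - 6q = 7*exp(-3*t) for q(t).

Characteristic equation r² - r - 6 = 0 factors as (r + 2)(r - 3) = 0, so r = -2, 3.
Hence q_h = C1*exp(-2*t) + C2*exp(3*t).
Try q_p = A*exp(-3*t). Substituting into the equation and dividing by exp(-3*t) gives A = 7/6, so q_p = 7*exp(-3*t)/6.

q = 7*exp(-3*t)/6 + C1*exp(-2*t) + C2*exp(3*t)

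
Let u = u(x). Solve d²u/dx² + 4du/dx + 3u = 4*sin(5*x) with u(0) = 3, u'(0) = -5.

Characteristic equation r² + 4r + 3 = 0 factors as (r + 3)(r + 1) = 0, so r = -3, -1.
Hence u_h = C1*exp(-3*x) + C2*exp(-x).
Try u_p = A*cos(5*x) + B*sin(5*x). Substituting and equating the coefficients of cos(5x) and sin(5x) gives A = -20/221, B = -22/221, so u_p = -22*sin(5*x)/221 - 20*cos(5*x)/221.
General solution: u = -22*sin(5*x)/221 - 20*cos(5*x)/221 + C1*exp(-3*x) + C2*exp(-x).
Apply the initial conditions: u(0) = -20/221 + C1 + C2 = 3 and u'(0) = -110/221 - C2 - 3*C1 = -5. Solving gives C1 = 12/17, C2 = 31/13.

u = -22*sin(5*x)/221 - 20*cos(5*x)/221 + 12*exp(-3*x)/17 + 31*exp(-x)/13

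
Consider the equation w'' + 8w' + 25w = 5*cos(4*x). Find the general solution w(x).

w = 9*cos(4*x)/221 + 32*sin(4*x)/221 + C1*cos(3*x)*exp(-4*x) + C2*exp(-4*x)*sin(3*x)

Characteristic equation r² + 8r + 25 = 0 has discriminant (8)² - 4·(25) = -36 < 0, so r = -4 ± 3i.
Hence w_h = C1*cos(3*x)*exp(-4*x) + C2*exp(-4*x)*sin(3*x).
Try w_p = A*cos(4*x) + B*sin(4*x). Substituting and equating the coefficients of cos(4x) and sin(4x) gives A = 9/221, B = 32/221, so w_p = 9*cos(4*x)/221 + 32*sin(4*x)/221.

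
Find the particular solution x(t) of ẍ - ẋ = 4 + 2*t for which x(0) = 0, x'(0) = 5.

x = -11 - t**2 - 6*t + 11*exp(t)

Characteristic equation r² - r = 0 factors as (r - 1)r = 0, so r = 1, 0.
Hence x_h = C1*exp(t) + C2.
Since 0 is a characteristic root (multiplicity 1), multiply the polynomial trial by t: try x_p = t*(A0 + A1*t). Substituting and matching coefficients of each power of t gives A0 = -6, A1 = -1, so x_p = -t^2 - 6*t.
General solution: x = C2 - t^2 - 6*t + C1*exp(t).
Apply the initial conditions: x(0) = C1 + C2 = 0 and x'(0) = -6 + C1 = 5. Solving gives C1 = 11, C2 = -11.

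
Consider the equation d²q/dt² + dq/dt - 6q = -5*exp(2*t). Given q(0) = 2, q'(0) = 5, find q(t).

Characteristic equation r² + r - 6 = 0 factors as (r + 3)(r - 2) = 0, so r = -3, 2.
Hence q_h = C1*exp(-3*t) + C2*exp(2*t).
Since exp(2*t) solves the homogeneous equation (r = 2 is a root of multiplicity 1), multiply the trial by t. Try q_p = A*t*exp(2*t). Substituting into the equation and dividing by exp(2*t) gives A = -1, so q_p = -t*exp(2*t).
General solution: q = C1*exp(-3*t) + C2*exp(2*t) - t*exp(2*t).
Apply the initial conditions: q(0) = C1 + C2 = 2 and q'(0) = -1 - 3*C1 + 2*C2 = 5. Solving gives C1 = -2/5, C2 = 12/5.

q = -2*exp(-3*t)/5 + 12*exp(2*t)/5 - t*exp(2*t)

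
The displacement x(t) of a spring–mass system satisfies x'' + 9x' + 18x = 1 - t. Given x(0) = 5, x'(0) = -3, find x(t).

x = 1/12 - 425*exp(-6*t)/108 - t/18 + 239*exp(-3*t)/27

Characteristic equation r² + 9r + 18 = 0 factors as (r + 3)(r + 6) = 0, so r = -3, -6.
Hence x_h = C1*exp(-3*t) + C2*exp(-6*t).
For the particular solution try x_p = A0 + A1*t. Substituting and matching coefficients of each power of t gives A0 = 1/12, A1 = -1/18, so x_p = 1/12 - t/18.
General solution: x = 1/12 - t/18 + C1*exp(-3*t) + C2*exp(-6*t).
Apply the initial conditions: x(0) = 1/12 + C1 + C2 = 5 and x'(0) = -1/18 - 6*C2 - 3*C1 = -3. Solving gives C1 = 239/27, C2 = -425/108.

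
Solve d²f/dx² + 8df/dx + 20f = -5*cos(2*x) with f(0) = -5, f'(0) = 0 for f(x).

f = -5*cos(2*x)/32 - 5*sin(2*x)/32 - 305*exp(-4*x)*sin(2*x)/32 - 155*cos(2*x)*exp(-4*x)/32

Characteristic equation r² + 8r + 20 = 0 has discriminant (8)² - 4·(20) = -16 < 0, so r = -4 ± 2i.
Hence f_h = C1*cos(2*x)*exp(-4*x) + C2*exp(-4*x)*sin(2*x).
Try f_p = A*cos(2*x) + B*sin(2*x). Substituting and equating the coefficients of cos(2x) and sin(2x) gives A = -5/32, B = -5/32, so f_p = -5*cos(2*x)/32 - 5*sin(2*x)/32.
General solution: f = -5*cos(2*x)/32 - 5*sin(2*x)/32 + C1*cos(2*x)*exp(-4*x) + C2*exp(-4*x)*sin(2*x).
Apply the initial conditions: f(0) = -5/32 + C1 = -5 and f'(0) = -5/16 - 4*C1 + 2*C2 = 0. Solving gives C1 = -155/32, C2 = -305/32.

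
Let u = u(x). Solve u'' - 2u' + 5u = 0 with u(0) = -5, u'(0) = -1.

u = -5*cos(2*x)*exp(x) + 2*exp(x)*sin(2*x)

Characteristic equation r² - 2r + 5 = 0 has discriminant (-2)² - 4·(5) = -16 < 0, so r = 1 ± 2i.
Hence u_h = C1*cos(2*x)*exp(x) + C2*exp(x)*sin(2*x).
Apply the initial conditions: u(0) = C1 = -5 and u'(0) = C1 + 2*C2 = -1. Solving gives C1 = -5, C2 = 2.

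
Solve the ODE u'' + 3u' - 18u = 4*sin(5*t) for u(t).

Characteristic equation r² + 3r - 18 = 0 factors as (r - 3)(r + 6) = 0, so r = 3, -6.
Hence u_h = C1*exp(3*t) + C2*exp(-6*t).
Try u_p = A*cos(5*t) + B*sin(5*t). Substituting and equating the coefficients of cos(5t) and sin(5t) gives A = -30/1037, B = -86/1037, so u_p = -86*sin(5*t)/1037 - 30*cos(5*t)/1037.

u = -86*sin(5*t)/1037 - 30*cos(5*t)/1037 + C1*exp(3*t) + C2*exp(-6*t)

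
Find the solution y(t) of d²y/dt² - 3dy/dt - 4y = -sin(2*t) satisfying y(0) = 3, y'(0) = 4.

Characteristic equation r² - 3r - 4 = 0 factors as (r - 4)(r + 1) = 0, so r = 4, -1.
Hence y_h = C1*exp(4*t) + C2*exp(-t).
Try y_p = A*cos(2*t) + B*sin(2*t). Substituting and equating the coefficients of cos(2t) and sin(2t) gives A = -3/50, B = 2/25, so y_p = -3*cos(2*t)/50 + 2*sin(2*t)/25.
General solution: y = -3*cos(2*t)/50 + 2*sin(2*t)/25 + C1*exp(4*t) + C2*exp(-t).
Apply the initial conditions: y(0) = -3/50 + C1 + C2 = 3 and y'(0) = 4/25 - C2 + 4*C1 = 4. Solving gives C1 = 69/50, C2 = 42/25.

y = -3*cos(2*t)/50 + 2*sin(2*t)/25 + 42*exp(-t)/25 + 69*exp(4*t)/50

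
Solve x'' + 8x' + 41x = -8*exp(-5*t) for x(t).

Characteristic equation r² + 8r + 41 = 0 has discriminant (8)² - 4·(41) = -100 < 0, so r = -4 ± 5i.
Hence x_h = C1*cos(5*t)*exp(-4*t) + C2*exp(-4*t)*sin(5*t).
Try x_p = A*exp(-5*t). Substituting into the equation and dividing by exp(-5*t) gives A = -4/13, so x_p = -4*exp(-5*t)/13.

x = -4*exp(-5*t)/13 + C1*cos(5*t)*exp(-4*t) + C2*exp(-4*t)*sin(5*t)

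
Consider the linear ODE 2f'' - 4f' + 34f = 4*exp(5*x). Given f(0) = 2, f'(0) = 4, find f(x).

f = exp(5*x)/16 + 7*exp(x)*sin(4*x)/16 + 31*cos(4*x)*exp(x)/16

Divide through by 2: f'' - 2f' + 17f = 2*exp(5*x).
Characteristic equation r² - 2r + 17 = 0 has discriminant (-2)² - 4·(17) = -64 < 0, so r = 1 ± 4i.
Hence f_h = C1*cos(4*x)*exp(x) + C2*exp(x)*sin(4*x).
Try f_p = A*exp(5*x). Substituting into the equation and dividing by exp(5*x) gives A = 1/16, so f_p = exp(5*x)/16.
General solution: f = exp(5*x)/16 + C1*cos(4*x)*exp(x) + C2*exp(x)*sin(4*x).
Apply the initial conditions: f(0) = 1/16 + C1 = 2 and f'(0) = 5/16 + C1 + 4*C2 = 4. Solving gives C1 = 31/16, C2 = 7/16.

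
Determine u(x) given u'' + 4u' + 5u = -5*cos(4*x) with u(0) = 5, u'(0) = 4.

Characteristic equation r² + 4r + 5 = 0 has discriminant (4)² - 4·(5) = -4 < 0, so r = -2 ± i.
Hence u_h = C1*cos(x)*exp(-2*x) + C2*exp(-2*x)*sin(x).
Try u_p = A*cos(4*x) + B*sin(4*x). Substituting and equating the coefficients of cos(4x) and sin(4x) gives A = 55/377, B = -80/377, so u_p = -80*sin(4*x)/377 + 55*cos(4*x)/377.
General solution: u = -80*sin(4*x)/377 + 55*cos(4*x)/377 + C1*cos(x)*exp(-2*x) + C2*exp(-2*x)*sin(x).
Apply the initial conditions: u(0) = 55/377 + C1 = 5 and u'(0) = -320/377 + C2 - 2*C1 = 4. Solving gives C1 = 1830/377, C2 = 5488/377.

u = -80*sin(4*x)/377 + 55*cos(4*x)/377 + 1830*cos(x)*exp(-2*x)/377 + 5488*exp(-2*x)*sin(x)/377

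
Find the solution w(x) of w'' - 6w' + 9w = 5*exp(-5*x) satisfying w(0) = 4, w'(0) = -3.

Characteristic equation r² - 6r + 9 = 0 has discriminant (-6)² - 4·(9) = 0, so r = 3 is a repeated root.
Hence w_h = (C1 + C2*x)*exp(3*x).
Try w_p = A*exp(-5*x). Substituting into the equation and dividing by exp(-5*x) gives A = 5/64, so w_p = 5*exp(-5*x)/64.
General solution: w = 5*exp(-5*x)/64 + C1*exp(3*x) + C2*x*exp(3*x).
Apply the initial conditions: w(0) = 5/64 + C1 = 4 and w'(0) = -25/64 + C2 + 3*C1 = -3. Solving gives C1 = 251/64, C2 = -115/8.

w = 5*exp(-5*x)/64 + 251*exp(3*x)/64 - 115*x*exp(3*x)/8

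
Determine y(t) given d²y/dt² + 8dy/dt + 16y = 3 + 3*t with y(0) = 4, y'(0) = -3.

Characteristic equation r² + 8r + 16 = 0 has discriminant (8)² - 4·(16) = 0, so r = -4 is a repeated root.
Hence y_h = (C1 + C2*t)*exp(-4*t).
For the particular solution try y_p = A0 + A1*t. Substituting and matching coefficients of each power of t gives A0 = 3/32, A1 = 3/16, so y_p = 3/32 + 3*t/16.
General solution: y = 3/32 + 3*t/16 + C1*exp(-4*t) + C2*t*exp(-4*t).
Apply the initial conditions: y(0) = 3/32 + C1 = 4 and y'(0) = 3/16 + C2 - 4*C1 = -3. Solving gives C1 = 125/32, C2 = 199/16.

y = 3/32 + 3*t/16 + 125*exp(-4*t)/32 + 199*t*exp(-4*t)/16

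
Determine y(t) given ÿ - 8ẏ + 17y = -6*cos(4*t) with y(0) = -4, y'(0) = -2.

y = -6*cos(4*t)/1025 + 192*sin(4*t)/1025 - 4094*cos(t)*exp(4*t)/1025 + 13558*exp(4*t)*sin(t)/1025

Characteristic equation r² - 8r + 17 = 0 has discriminant (-8)² - 4·(17) = -4 < 0, so r = 4 ± i.
Hence y_h = C1*cos(t)*exp(4*t) + C2*exp(4*t)*sin(t).
Try y_p = A*cos(4*t) + B*sin(4*t). Substituting and equating the coefficients of cos(4t) and sin(4t) gives A = -6/1025, B = 192/1025, so y_p = -6*cos(4*t)/1025 + 192*sin(4*t)/1025.
General solution: y = -6*cos(4*t)/1025 + 192*sin(4*t)/1025 + C1*cos(t)*exp(4*t) + C2*exp(4*t)*sin(t).
Apply the initial conditions: y(0) = -6/1025 + C1 = -4 and y'(0) = 768/1025 + C2 + 4*C1 = -2. Solving gives C1 = -4094/1025, C2 = 13558/1025.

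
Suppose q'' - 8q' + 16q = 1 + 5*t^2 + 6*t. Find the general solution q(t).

q = 47/128 + 5*t**2/16 + 11*t/16 + C1*exp(4*t) + C2*t*exp(4*t)

Characteristic equation r² - 8r + 16 = 0 has discriminant (-8)² - 4·(16) = 0, so r = 4 is a repeated root.
Hence q_h = (C1 + C2*t)*exp(4*t).
For the particular solution try q_p = A0 + A1*t + A2*t^2. Substituting and matching coefficients of each power of t gives A0 = 47/128, A1 = 11/16, A2 = 5/16, so q_p = 47/128 + 5*t^2/16 + 11*t/16.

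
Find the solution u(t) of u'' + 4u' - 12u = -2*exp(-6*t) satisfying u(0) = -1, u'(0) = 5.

Characteristic equation r² + 4r - 12 = 0 factors as (r + 6)(r - 2) = 0, so r = -6, 2.
Hence u_h = C1*exp(-6*t) + C2*exp(2*t).
Since exp(-6*t) solves the homogeneous equation (r = -6 is a root of multiplicity 1), multiply the trial by t. Try u_p = A*t*exp(-6*t). Substituting into the equation and dividing by exp(-6*t) gives A = 1/4, so u_p = t*exp(-6*t)/4.
General solution: u = C1*exp(-6*t) + C2*exp(2*t) + t*exp(-6*t)/4.
Apply the initial conditions: u(0) = C1 + C2 = -1 and u'(0) = 1/4 - 6*C1 + 2*C2 = 5. Solving gives C1 = -27/32, C2 = -5/32.

u = -27*exp(-6*t)/32 - 5*exp(2*t)/32 + t*exp(-6*t)/4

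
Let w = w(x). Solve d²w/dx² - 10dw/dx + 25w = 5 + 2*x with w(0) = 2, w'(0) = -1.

w = 29/125 + 2*x/25 + 221*exp(5*x)/125 - 248*x*exp(5*x)/25

Characteristic equation r² - 10r + 25 = 0 has discriminant (-10)² - 4·(25) = 0, so r = 5 is a repeated root.
Hence w_h = (C1 + C2*x)*exp(5*x).
For the particular solution try w_p = A0 + A1*x. Substituting and matching coefficients of each power of x gives A0 = 29/125, A1 = 2/25, so w_p = 29/125 + 2*x/25.
General solution: w = 29/125 + 2*x/25 + C1*exp(5*x) + C2*x*exp(5*x).
Apply the initial conditions: w(0) = 29/125 + C1 = 2 and w'(0) = 2/25 + C2 + 5*C1 = -1. Solving gives C1 = 221/125, C2 = -248/25.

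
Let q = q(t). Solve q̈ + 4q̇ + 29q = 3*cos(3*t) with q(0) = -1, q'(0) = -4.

Characteristic equation r² + 4r + 29 = 0 has discriminant (4)² - 4·(29) = -100 < 0, so r = -2 ± 5i.
Hence q_h = C1*cos(5*t)*exp(-2*t) + C2*exp(-2*t)*sin(5*t).
Try q_p = A*cos(3*t) + B*sin(3*t). Substituting and equating the coefficients of cos(3t) and sin(3t) gives A = 15/136, B = 9/136, so q_p = 9*sin(3*t)/136 + 15*cos(3*t)/136.
General solution: q = 9*sin(3*t)/136 + 15*cos(3*t)/136 + C1*cos(5*t)*exp(-2*t) + C2*exp(-2*t)*sin(5*t).
Apply the initial conditions: q(0) = 15/136 + C1 = -1 and q'(0) = 27/136 - 2*C1 + 5*C2 = -4. Solving gives C1 = -151/136, C2 = -873/680.

q = 9*sin(3*t)/136 + 15*cos(3*t)/136 - 873*exp(-2*t)*sin(5*t)/680 - 151*cos(5*t)*exp(-2*t)/136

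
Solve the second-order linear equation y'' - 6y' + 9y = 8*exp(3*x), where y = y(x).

y = C1*exp(3*x) + 4*x**2*exp(3*x) + C2*x*exp(3*x)

Characteristic equation r² - 6r + 9 = 0 has discriminant (-6)² - 4·(9) = 0, so r = 3 is a repeated root.
Hence y_h = (C1 + C2*x)*exp(3*x).
Since exp(3*x) solves the homogeneous equation (r = 3 is a root of multiplicity 2), multiply the trial by x^2. Try y_p = A*x^2*exp(3*x). Substituting into the equation and dividing by exp(3*x) gives A = 4, so y_p = 4*x^2*exp(3*x).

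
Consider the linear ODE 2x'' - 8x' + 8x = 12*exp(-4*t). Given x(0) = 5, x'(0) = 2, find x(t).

x = exp(-4*t)/6 + 29*exp(2*t)/6 - 7*t*exp(2*t)

Divide through by 2: x'' - 4x' + 4x = 6*exp(-4*t).
Characteristic equation r² - 4r + 4 = 0 has discriminant (-4)² - 4·(4) = 0, so r = 2 is a repeated root.
Hence x_h = (C1 + C2*t)*exp(2*t).
Try x_p = A*exp(-4*t). Substituting into the equation and dividing by exp(-4*t) gives A = 1/6, so x_p = exp(-4*t)/6.
General solution: x = exp(-4*t)/6 + C1*exp(2*t) + C2*t*exp(2*t).
Apply the initial conditions: x(0) = 1/6 + C1 = 5 and x'(0) = -2/3 + C2 + 2*C1 = 2. Solving gives C1 = 29/6, C2 = -7.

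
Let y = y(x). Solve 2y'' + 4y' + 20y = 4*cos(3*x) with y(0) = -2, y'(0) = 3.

Divide through by 2: y'' + 2y' + 10y = 2*cos(3*x).
Characteristic equation r² + 2r + 10 = 0 has discriminant (2)² - 4·(10) = -36 < 0, so r = -1 ± 3i.
Hence y_h = C1*cos(3*x)*exp(-x) + C2*exp(-x)*sin(3*x).
Try y_p = A*cos(3*x) + B*sin(3*x). Substituting and equating the coefficients of cos(3x) and sin(3x) gives A = 2/37, B = 12/37, so y_p = 2*cos(3*x)/37 + 12*sin(3*x)/37.
General solution: y = 2*cos(3*x)/37 + 12*sin(3*x)/37 + C1*cos(3*x)*exp(-x) + C2*exp(-x)*sin(3*x).
Apply the initial conditions: y(0) = 2/37 + C1 = -2 and y'(0) = 36/37 - C1 + 3*C2 = 3. Solving gives C1 = -76/37, C2 = -1/111.

y = 2*cos(3*x)/37 + 12*sin(3*x)/37 - 76*cos(3*x)*exp(-x)/37 - exp(-x)*sin(3*x)/111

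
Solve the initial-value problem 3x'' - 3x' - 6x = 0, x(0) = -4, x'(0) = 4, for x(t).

x = -4*exp(-t)

Divide through by 3: x'' - x' - 2x = 0.
Characteristic equation r² - r - 2 = 0 factors as (r - 2)(r + 1) = 0, so r = 2, -1.
Hence x_h = C1*exp(2*t) + C2*exp(-t).
Apply the initial conditions: x(0) = C1 + C2 = -4 and x'(0) = -C2 + 2*C1 = 4. Solving gives C1 = 0, C2 = -4.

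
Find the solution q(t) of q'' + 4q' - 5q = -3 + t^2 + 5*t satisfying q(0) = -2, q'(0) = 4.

q = -67/125 - 424*exp(-5*t)/375 - 33*t/25 - exp(t)/3 - t**2/5

Characteristic equation r² + 4r - 5 = 0 factors as (r + 5)(r - 1) = 0, so r = -5, 1.
Hence q_h = C1*exp(-5*t) + C2*exp(t).
For the particular solution try q_p = A0 + A1*t + A2*t^2. Substituting and matching coefficients of each power of t gives A0 = -67/125, A1 = -33/25, A2 = -1/5, so q_p = -67/125 - 33*t/25 - t^2/5.
General solution: q = -67/125 - 33*t/25 - t^2/5 + C1*exp(-5*t) + C2*exp(t).
Apply the initial conditions: q(0) = -67/125 + C1 + C2 = -2 and q'(0) = -33/25 + C2 - 5*C1 = 4. Solving gives C1 = -424/375, C2 = -1/3.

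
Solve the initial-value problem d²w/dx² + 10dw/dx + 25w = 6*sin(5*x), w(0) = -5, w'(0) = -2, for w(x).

w = -122*exp(-5*x)/25 - 3*cos(5*x)/25 - 132*x*exp(-5*x)/5

Characteristic equation r² + 10r + 25 = 0 has discriminant (10)² - 4·(25) = 0, so r = -5 is a repeated root.
Hence w_h = (C1 + C2*x)*exp(-5*x).
Try w_p = A*cos(5*x) + B*sin(5*x). Substituting and equating the coefficients of cos(5x) and sin(5x) gives A = -3/25, B = 0, so w_p = -3*cos(5*x)/25.
General solution: w = -3*cos(5*x)/25 + C1*exp(-5*x) + C2*x*exp(-5*x).
Apply the initial conditions: w(0) = -3/25 + C1 = -5 and w'(0) = C2 - 5*C1 = -2. Solving gives C1 = -122/25, C2 = -132/5.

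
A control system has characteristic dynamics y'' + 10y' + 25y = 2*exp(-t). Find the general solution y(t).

y = exp(-t)/8 + C1*exp(-5*t) + C2*t*exp(-5*t)

Characteristic equation r² + 10r + 25 = 0 has discriminant (10)² - 4·(25) = 0, so r = -5 is a repeated root.
Hence y_h = (C1 + C2*t)*exp(-5*t).
Try y_p = A*exp(-t). Substituting into the equation and dividing by exp(-t) gives A = 1/8, so y_p = exp(-t)/8.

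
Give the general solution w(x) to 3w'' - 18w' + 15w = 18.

w = 6/5 + C1*exp(x) + C2*exp(5*x)

Divide through by 3: w'' - 6w' + 5w = 6.
Characteristic equation r² - 6r + 5 = 0 factors as (r - 1)(r - 5) = 0, so r = 1, 5.
Hence w_h = C1*exp(x) + C2*exp(5*x).
For the particular solution try w_p = A0. Substituting and matching coefficients of each power of x gives A0 = 6/5, so w_p = 6/5.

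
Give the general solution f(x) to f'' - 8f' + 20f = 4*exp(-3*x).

Characteristic equation r² - 8r + 20 = 0 has discriminant (-8)² - 4·(20) = -16 < 0, so r = 4 ± 2i.
Hence f_h = C1*cos(2*x)*exp(4*x) + C2*exp(4*x)*sin(2*x).
Try f_p = A*exp(-3*x). Substituting into the equation and dividing by exp(-3*x) gives A = 4/53, so f_p = 4*exp(-3*x)/53.

f = 4*exp(-3*x)/53 + C1*cos(2*x)*exp(4*x) + C2*exp(4*x)*sin(2*x)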